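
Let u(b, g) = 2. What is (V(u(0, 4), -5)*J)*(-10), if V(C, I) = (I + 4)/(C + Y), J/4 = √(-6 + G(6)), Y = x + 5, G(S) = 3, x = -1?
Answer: 20*I*√3/3 ≈ 11.547*I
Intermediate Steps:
Y = 4 (Y = -1 + 5 = 4)
J = 4*I*√3 (J = 4*√(-6 + 3) = 4*√(-3) = 4*(I*√3) = 4*I*√3 ≈ 6.9282*I)
V(C, I) = (4 + I)/(4 + C) (V(C, I) = (I + 4)/(C + 4) = (4 + I)/(4 + C))
(V(u(0, 4), -5)*J)*(-10) = (((4 - 5)/(4 + 2))*(4*I*√3))*(-10) = ((-1/6)*(4*I*√3))*(-10) = (((⅙)*(-1))*(4*I*√3))*(-10) = -2*I*√3/3*(-10) = 20*I*√3/3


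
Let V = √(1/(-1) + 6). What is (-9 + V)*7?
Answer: -63 + 7*√5 ≈ -47.348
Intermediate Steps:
V = √5 (V = √(-1 + 6) = √5 ≈ 2.2361)
(-9 + V)*7 = (-9 + √5)*7 = -63 + 7*√5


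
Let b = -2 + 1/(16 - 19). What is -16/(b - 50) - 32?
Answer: -4976/157 ≈ -31.694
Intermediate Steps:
b = -7/3 (b = -2 + 1/(-3) = -2 - 1/3 = -7/3 ≈ -2.3333)
-16/(b - 50) - 32 = -16/(-7/3 - 50) - 32 = -16/(-157/3) - 32 = -16*(-3/157) - 32 = 48/157 - 32 = -4976/157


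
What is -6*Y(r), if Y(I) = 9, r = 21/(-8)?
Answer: -54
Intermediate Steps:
r = -21/8 (r = 21*(-⅛) = -21/8 ≈ -2.6250)
-6*Y(r) = -6*9 = -54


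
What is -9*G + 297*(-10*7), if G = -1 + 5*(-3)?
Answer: -20646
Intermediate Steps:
G = -16 (G = -1 - 15 = -16)
-9*G + 297*(-10*7) = -9*(-16) + 297*(-10*7) = 144 + 297*(-70) = 144 - 20790 = -20646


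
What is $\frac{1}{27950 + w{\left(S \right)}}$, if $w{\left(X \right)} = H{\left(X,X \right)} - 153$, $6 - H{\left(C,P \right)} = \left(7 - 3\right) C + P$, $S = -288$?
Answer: $\frac{1}{29243} \approx 3.4196 \cdot 10^{-5}$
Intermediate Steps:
$H{\left(C,P \right)} = 6 - P - 4 C$ ($H{\left(C,P \right)} = 6 - \left(\left(7 - 3\right) C + P\right) = 6 - \left(4 C + P\right) = 6 - \left(P + 4 C\right) = 6 - P - 4 C$)
$w{\left(X \right)} = -147 - 5 X$ ($w{\left(X \right)} = \left(6 - X - 4 X\right) - 153 = \left(6 - 5 X\right) - 153 = -147 - 5 X$)
$\frac{1}{27950 + w{\left(S \right)}} = \frac{1}{27950 - -1293} = \frac{1}{27950 + \left(-147 + 1440\right)} = \frac{1}{27950 + 1293} = \frac{1}{29243}$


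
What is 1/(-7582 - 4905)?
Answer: -1/12487 ≈ -8.0083e-5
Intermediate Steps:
1/(-7582 - 4905) = 1/(-12487) = -1/12487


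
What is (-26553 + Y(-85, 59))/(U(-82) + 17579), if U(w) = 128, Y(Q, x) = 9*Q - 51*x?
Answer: -30327/17707 ≈ -1.7127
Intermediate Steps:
Y(Q, x) = -51*x + 9*Q
(-26553 + Y(-85, 59))/(U(-82) + 17579) = (-26553 + (-51*59 + 9*(-85)))/(128 + 17579) = (-26553 + (-3009 - 765))/17707 = (-26553 - 3774)*(1/17707) = -30327*1/17707 = -30327/17707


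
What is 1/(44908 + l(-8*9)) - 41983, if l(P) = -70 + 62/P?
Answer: -67766313635/1614137 ≈ -41983.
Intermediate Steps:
1/(44908 + l(-8*9)) - 41983 = 1/(44908 + (-70 + 62/((-8*9)))) - 41983 = 1/(44908 + (-70 + 62/(-72))) - 41983 = 1/(44908 + (-70 + 62*(-1/72))) - 41983 = 1/(44908 + (-70 - 31/36)) - 41983 = 1/(44908 - 2551/36) - 41983 = 1/(1614137/36) - 41983 = 36/1614137 - 41983 = -67766313635/1614137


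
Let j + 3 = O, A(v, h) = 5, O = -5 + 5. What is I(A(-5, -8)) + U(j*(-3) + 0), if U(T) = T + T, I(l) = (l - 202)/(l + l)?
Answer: -17/10 ≈ -1.7000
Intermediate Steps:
O = 0
j = -3 (j = -3 + 0 = -3)
I(l) = (-202 + l)/(2*l) (I(l) = (-202 + l)/((2*l)) = (-202 + l)*(1/(2*l)) = (-202 + l)/(2*l))
U(T) = 2*T
I(A(-5, -8)) + U(j*(-3) + 0) = (½)*(-202 + 5)/5 + 2*(-3*(-3) + 0) = (½)*(⅕)*(-197) + 2*(9 + 0) = -197/10 + 2*9 = -197/10 + 18 = -17/10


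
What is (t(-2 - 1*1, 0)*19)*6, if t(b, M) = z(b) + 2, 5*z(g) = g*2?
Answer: 456/5 ≈ 91.200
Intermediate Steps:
z(g) = 2*g/5 (z(g) = (g*2)/5 = (2*g)/5 = 2*g/5)
t(b, M) = 2 + 2*b/5 (t(b, M) = 2*b/5 + 2 = 2 + 2*b/5)
(t(-2 - 1*1, 0)*19)*6 = ((2 + 2*(-2 - 1*1)/5)*19)*6 = ((2 + 2*(-2 - 1)/5)*19)*6 = ((2 + (⅖)*(-3))*19)*6 = ((2 - 6/5)*19)*6 = ((⅘)*19)*6 = (76/5)*6 = 456/5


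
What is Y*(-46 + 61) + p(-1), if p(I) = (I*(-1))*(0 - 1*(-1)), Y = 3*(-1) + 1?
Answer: -29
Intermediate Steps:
Y = -2 (Y = -3 + 1 = -2)
p(I) = -I (p(I) = (-I)*(0 + 1) = -I*1 = -I)
Y*(-46 + 61) + p(-1) = -2*(-46 + 61) - 1*(-1) = -2*15 + 1 = -30 + 1 = -29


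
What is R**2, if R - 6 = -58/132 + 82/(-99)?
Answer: 877969/39204 ≈ 22.395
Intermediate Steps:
R = 937/198 (R = 6 + (-58/132 + 82/(-99)) = 6 + (-58*1/132 + 82*(-1/99)) = 6 + (-29/66 - 82/99) = 6 - 251/198 = 937/198 ≈ 4.7323)
R**2 = (937/198)**2 = 877969/39204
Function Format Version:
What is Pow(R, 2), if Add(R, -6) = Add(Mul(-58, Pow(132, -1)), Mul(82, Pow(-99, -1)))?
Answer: Rational(877969, 39204) ≈ 22.395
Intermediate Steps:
R = Rational(937, 198) (R = Add(6, Add(Mul(-58, Pow(132, -1)), Mul(82, Pow(-99, -1)))) = Add(6, Add(Mul(-58, Rational(1, 132)), Mul(82, Rational(-1, 99)))) = Add(6, Add(Rational(-29, 66), Rational(-82, 99))) = Add(6, Rational(-251, 198)) = Rational(937, 198) ≈ 4.7323)
Pow(R, 2) = Pow(Rational(937, 198), 2) = Rational(877969, 39204)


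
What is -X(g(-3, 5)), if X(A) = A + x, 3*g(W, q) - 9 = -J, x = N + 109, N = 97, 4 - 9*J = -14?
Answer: -625/3 ≈ -208.33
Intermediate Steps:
J = 2 (J = 4/9 - ⅑*(-14) = 4/9 + 14/9 = 2)
x = 206 (x = 97 + 109 = 206)
g(W, q) = 7/3 (g(W, q) = 3 + (-1*2)/3 = 3 + (⅓)*(-2) = 3 - ⅔ = 7/3)
X(A) = 206 + A (X(A) = A + 206 = 206 + A)
-X(g(-3, 5)) = -(206 + 7/3) = -1*625/3 = -625/3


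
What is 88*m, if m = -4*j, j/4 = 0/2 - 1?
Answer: 1408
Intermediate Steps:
j = -4 (j = 4*(0/2 - 1) = 4*(0*(1/2) - 1) = 4*(0 - 1) = 4*(-1) = -4)
m = 16 (m = -4*(-4) = 16)
88*m = 88*16 = 1408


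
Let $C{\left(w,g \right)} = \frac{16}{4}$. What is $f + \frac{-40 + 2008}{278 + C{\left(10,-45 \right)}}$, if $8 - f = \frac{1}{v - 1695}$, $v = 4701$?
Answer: $\frac{2116177}{141282} \approx 14.978$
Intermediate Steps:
$C{\left(w,g \right)} = 4$ ($C{\left(w,g \right)} = 16 \cdot \frac{1}{4} = 4$)
$f = \frac{24047}{3006}$ ($f = 8 - \frac{1}{4701 - 1695} = 8 - \frac{1}{3006} = \frac{24047}{3006} \approx 7.9997$)
$f + \frac{-40 + 2008}{278 + C{\left(10,-45 \right)}} = \frac{24047}{3006} + \frac{-40 + 2008}{278 + 4} = \frac{24047}{3006} + \frac{1968}{282} = \frac{24047}{3006} + 1968 \cdot \frac{1}{282} = \frac{24047}{3006} + \frac{328}{47} = \frac{2116177}{141282}$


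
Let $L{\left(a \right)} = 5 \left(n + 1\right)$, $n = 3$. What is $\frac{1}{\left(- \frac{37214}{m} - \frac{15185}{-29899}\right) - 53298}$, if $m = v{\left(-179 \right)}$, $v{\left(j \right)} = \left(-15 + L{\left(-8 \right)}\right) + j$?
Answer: $- \frac{89697}{4761441334} \approx -1.8838 \cdot 10^{-5}$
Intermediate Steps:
$L{\left(a \right)} = 20$ ($L{\left(a \right)} = 5 \left(3 + 1\right) = 5 \cdot 4 = 20$)
$v{\left(j \right)} = 5 + j$ ($v{\left(j \right)} = \left(-15 + 20\right) + j = 5 + j$)
$m = -174$ ($m = 5 - 179 = -174$)
$\frac{1}{\left(- \frac{37214}{m} - \frac{15185}{-29899}\right) - 53298} = \frac{1}{\left(- \frac{37214}{-174} - \frac{15185}{-29899}\right) - 53298} = \frac{1}{\left(\left(-37214\right) \left(- \frac{1}{174}\right) - - \frac{15185}{29899}\right) - 53298} = \frac{1}{\left(\frac{18607}{87} + \frac{15185}{29899}\right) - 53298} = \frac{1}{\frac{19229372}{89697} - 53298} = \frac{1}{- \frac{4761441334}{89697}} = - \frac{89697}{4761441334}$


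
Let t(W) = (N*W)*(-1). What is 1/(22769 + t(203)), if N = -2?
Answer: 1/23175 ≈ 4.3150e-5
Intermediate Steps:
t(W) = 2*W (t(W) = -2*W*(-1) = 2*W)
1/(22769 + t(203)) = 1/(22769 + 2*203) = 1/(22769 + 406) = 1/23175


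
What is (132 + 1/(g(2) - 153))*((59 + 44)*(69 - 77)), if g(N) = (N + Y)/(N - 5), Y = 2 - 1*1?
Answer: -8374724/77 ≈ -1.0876e+5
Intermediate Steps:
Y = 1 (Y = 2 - 1 = 1)
g(N) = (1 + N)/(-5 + N) (g(N) = (N + 1)/(N - 5) = (1 + N)/(-5 + N))
(132 + 1/(g(2) - 153))*((59 + 44)*(69 - 77)) = (132 + 1/((1 + 2)/(-5 + 2) - 153))*((59 + 44)*(69 - 77)) = (132 + 1/(3/(-3) - 153))*(103*(-8)) = (132 + 1/(-⅓*3 - 153))*(-824) = (132 + 1/(-1 - 153))*(-824) = (132 + 1/(-154))*(-824) = (132 - 1/154)*(-824) = (20327/154)*(-824) = -8374724/77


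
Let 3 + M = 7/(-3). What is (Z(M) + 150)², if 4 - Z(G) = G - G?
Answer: 23716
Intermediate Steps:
M = -16/3 (M = -3 + 7/(-3) = -3 + 7*(-⅓) = -3 - 7/3 = -16/3 ≈ -5.3333)
Z(G) = 4 (Z(G) = 4 - (G - G) = 4 - 1*0 = 4 + 0 = 4)
(Z(M) + 150)² = (4 + 150)² = 154² = 23716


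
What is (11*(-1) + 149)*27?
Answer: 3726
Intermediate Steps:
(11*(-1) + 149)*27 = (-11 + 149)*27 = 138*27 = 3726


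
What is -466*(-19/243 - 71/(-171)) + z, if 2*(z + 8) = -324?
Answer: -1509986/4617 ≈ -327.05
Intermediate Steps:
z = -170 (z = -8 + (½)*(-324) = -8 - 162 = -170)
-466*(-19/243 - 71/(-171)) + z = -466*(-19/243 - 71/(-171)) - 170 = -466*(-19*1/243 - 71*(-1/171)) - 170 = -466*(-19/243 + 71/171) - 170 = -466*1556/4617 - 170 = -725096/4617 - 170 = -1509986/4617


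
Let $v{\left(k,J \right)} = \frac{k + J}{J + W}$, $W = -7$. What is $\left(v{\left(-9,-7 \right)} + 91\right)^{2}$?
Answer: $\frac{416025}{49} \approx 8490.3$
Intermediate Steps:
$v{\left(k,J \right)} = \frac{J + k}{-7 + J}$ ($v{\left(k,J \right)} = \frac{k + J}{J - 7} = \frac{J + k}{-7 + J}$)
$\left(v{\left(-9,-7 \right)} + 91\right)^{2} = \left(\frac{-7 - 9}{-7 - 7} + 91\right)^{2} = \left(\frac{1}{-14} \left(-16\right) + 91\right)^{2} = \left(\left(- \frac{1}{14}\right) \left(-16\right) + 91\right)^{2} = \left(\frac{8}{7} + 91\right)^{2} = \left(\frac{645}{7}\right)^{2} = \frac{416025}{49}$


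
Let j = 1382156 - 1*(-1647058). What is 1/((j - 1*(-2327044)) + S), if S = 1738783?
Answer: 1/7095041 ≈ 1.4094e-7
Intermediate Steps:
j = 3029214 (j = 1382156 + 1647058 = 3029214)
1/((j - 1*(-2327044)) + S) = 1/((3029214 - 1*(-2327044)) + 1738783) = 1/((3029214 + 2327044) + 1738783) = 1/(5356258 + 1738783) = 1/7095041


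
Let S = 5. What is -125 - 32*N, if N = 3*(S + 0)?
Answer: -605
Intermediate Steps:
N = 15 (N = 3*(5 + 0) = 3*5 = 15)
-125 - 32*N = -125 - 32*15 = -125 - 480 = -605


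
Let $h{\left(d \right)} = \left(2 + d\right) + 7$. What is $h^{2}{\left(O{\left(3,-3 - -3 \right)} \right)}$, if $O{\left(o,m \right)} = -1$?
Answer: $64$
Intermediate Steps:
$h{\left(d \right)} = 9 + d$
$h^{2}{\left(O{\left(3,-3 - -3 \right)} \right)} = \left(9 - 1\right)^{2} = 8^{2} = 64$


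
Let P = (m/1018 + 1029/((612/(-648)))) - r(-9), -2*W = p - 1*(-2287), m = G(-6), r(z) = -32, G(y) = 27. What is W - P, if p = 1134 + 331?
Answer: -14164911/17306 ≈ -818.50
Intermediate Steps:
m = 27
p = 1465
W = -1876 (W = -(1465 - 1*(-2287))/2 = -(1465 + 2287)/2 = -½*3752 = -1876)
P = -18301145/17306 (P = (27/1018 + 1029/((612/(-648)))) - 1*(-32) = (27*(1/1018) + 1029/((612*(-1/648)))) + 32 = (27/1018 + 1029/(-17/18)) + 32 = (27/1018 + 1029*(-18/17)) + 32 = (27/1018 - 18522/17) + 32 = -18854937/17306 + 32 = -18301145/17306 ≈ -1057.5)
W - P = -1876 - 1*(-18301145/17306) = -1876 + 18301145/17306 = -14164911/17306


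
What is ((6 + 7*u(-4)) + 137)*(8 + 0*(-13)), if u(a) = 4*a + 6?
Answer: 584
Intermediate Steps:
u(a) = 6 + 4*a
((6 + 7*u(-4)) + 137)*(8 + 0*(-13)) = ((6 + 7*(6 + 4*(-4))) + 137)*(8 + 0*(-13)) = ((6 + 7*(6 - 16)) + 137)*(8 + 0) = ((6 + 7*(-10)) + 137)*8 = ((6 - 70) + 137)*8 = (-64 + 137)*8 = 73*8 = 584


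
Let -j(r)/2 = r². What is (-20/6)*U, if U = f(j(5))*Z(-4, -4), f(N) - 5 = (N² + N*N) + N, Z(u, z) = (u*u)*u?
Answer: 3171200/3 ≈ 1.0571e+6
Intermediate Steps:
j(r) = -2*r²
Z(u, z) = u³ (Z(u, z) = u²*u = u³)
f(N) = 5 + N + 2*N² (f(N) = 5 + ((N² + N*N) + N) = 5 + ((N² + N²) + N) = 5 + (2*N² + N) = 5 + (N + 2*N²) = 5 + N + 2*N²)
U = -317120 (U = (5 - 2*5² + 2*(-2*5²)²)*(-4)³ = (5 - 2*25 + 2*(-2*25)²)*(-64) = (5 - 50 + 2*(-50)²)*(-64) = (5 - 50 + 2*2500)*(-64) = (5 - 50 + 5000)*(-64) = 4955*(-64) = -317120)
(-20/6)*U = -20/6*(-317120) = -20*⅙*(-317120) = -10/3*(-317120) = 3171200/3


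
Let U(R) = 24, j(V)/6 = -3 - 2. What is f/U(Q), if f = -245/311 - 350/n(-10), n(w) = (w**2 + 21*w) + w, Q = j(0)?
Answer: 7945/89568 ≈ 0.088704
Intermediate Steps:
j(V) = -30 (j(V) = 6*(-3 - 2) = 6*(-5) = -30)
Q = -30
n(w) = w**2 + 22*w
f = 7945/3732 (f = -245/311 - 350*(-1/(10*(22 - 10))) = -245*1/311 - 350/((-10*12)) = -245/311 - 350/(-120) = -245/311 - 350*(-1/120) = -245/311 + 35/12 = 7945/3732 ≈ 2.1289)
f/U(Q) = (7945/3732)/24 = (7945/3732)*(1/24) = 7945/89568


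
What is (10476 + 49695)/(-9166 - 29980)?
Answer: -60171/39146 ≈ -1.5371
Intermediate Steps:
(10476 + 49695)/(-9166 - 29980) = 60171/(-39146) = 60171*(-1/39146) = -60171/39146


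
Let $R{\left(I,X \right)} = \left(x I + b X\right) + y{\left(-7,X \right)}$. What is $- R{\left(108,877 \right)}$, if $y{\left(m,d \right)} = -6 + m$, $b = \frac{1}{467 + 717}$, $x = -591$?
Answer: $\frac{75586867}{1184} \approx 63840.0$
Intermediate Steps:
$b = \frac{1}{1184} \approx 0.00084459$
$R{\left(I,X \right)} = -13 - 591 I + \frac{X}{1184}$ ($R{\left(I,X \right)} = \left(- 591 I + \frac{X}{1184}\right) - 13 = -13 - 591 I + \frac{X}{1184}$)
$- R{\left(108,877 \right)} = - (-13 - 63828 + \frac{1}{1184} \cdot 877) = - (-13 - 63828 + \frac{877}{1184}) = \left(-1\right) \left(- \frac{75586867}{1184}\right) = \frac{75586867}{1184}$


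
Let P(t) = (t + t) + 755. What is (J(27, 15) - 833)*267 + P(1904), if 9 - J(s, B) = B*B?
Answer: -275520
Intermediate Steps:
J(s, B) = 9 - B² (J(s, B) = 9 - B*B = 9 - B²)
P(t) = 755 + 2*t (P(t) = 2*t + 755 = 755 + 2*t)
(J(27, 15) - 833)*267 + P(1904) = ((9 - 1*15²) - 833)*267 + (755 + 2*1904) = ((9 - 1*225) - 833)*267 + (755 + 3808) = ((9 - 225) - 833)*267 + 4563 = (-216 - 833)*267 + 4563 = -1049*267 + 4563 = -280083 + 4563 = -275520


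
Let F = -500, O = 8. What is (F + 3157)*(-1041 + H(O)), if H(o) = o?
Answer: -2744681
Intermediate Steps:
(F + 3157)*(-1041 + H(O)) = (-500 + 3157)*(-1041 + 8) = 2657*(-1033) = -2744681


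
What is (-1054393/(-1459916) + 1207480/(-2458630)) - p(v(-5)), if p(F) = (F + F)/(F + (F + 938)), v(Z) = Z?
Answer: 10071371682341/41636961990928 ≈ 0.24189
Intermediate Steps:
p(F) = 2*F/(938 + 2*F) (p(F) = (2*F)/(F + (938 + F)) = (2*F)/(938 + 2*F) = 2*F/(938 + 2*F))
(-1054393/(-1459916) + 1207480/(-2458630)) - p(v(-5)) = (-1054393/(-1459916) + 1207480/(-2458630)) - (-5)/(469 - 5) = (-1054393*(-1/1459916) + 1207480*(-1/2458630)) - (-5)/464 = (1054393/1459916 - 120748/245863) - (-5)/464 = 82954288991/358939327508 - 1*(-5/464) = 82954288991/358939327508 + 5/464 = 10071371682341/41636961990928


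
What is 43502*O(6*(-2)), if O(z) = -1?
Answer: -43502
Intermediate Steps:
43502*O(6*(-2)) = 43502*(-1) = -43502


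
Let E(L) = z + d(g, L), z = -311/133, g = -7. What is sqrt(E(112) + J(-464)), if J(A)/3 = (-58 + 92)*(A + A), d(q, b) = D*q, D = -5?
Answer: 2*I*sqrt(418448058)/133 ≈ 307.61*I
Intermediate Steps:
d(q, b) = -5*q
z = -311/133 (z = -311*1/133 = -311/133 ≈ -2.3383)
E(L) = 4344/133 (E(L) = -311/133 - 5*(-7) = -311/133 + 35 = 4344/133)
J(A) = 204*A (J(A) = 3*((-58 + 92)*(A + A)) = 3*(34*(2*A)) = 3*(68*A) = 204*A)
sqrt(E(112) + J(-464)) = sqrt(4344/133 + 204*(-464)) = sqrt(4344/133 - 94656) = sqrt(-12584904/133) = 2*I*sqrt(418448058)/133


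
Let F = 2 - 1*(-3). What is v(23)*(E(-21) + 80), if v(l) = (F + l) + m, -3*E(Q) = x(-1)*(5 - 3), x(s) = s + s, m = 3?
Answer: 7564/3 ≈ 2521.3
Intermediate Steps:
F = 5 (F = 2 + 3 = 5)
x(s) = 2*s
E(Q) = 4/3 (E(Q) = -2*(-1)*(5 - 3)/3 = -(-2)*2/3 = -1/3*(-4) = 4/3)
v(l) = 8 + l (v(l) = (5 + l) + 3 = 8 + l)
v(23)*(E(-21) + 80) = (8 + 23)*(4/3 + 80) = 31*(244/3) = 7564/3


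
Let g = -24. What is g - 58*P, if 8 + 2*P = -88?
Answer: 2760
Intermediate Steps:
P = -48 (P = -4 + (½)*(-88) = -4 - 44 = -48)
g - 58*P = -24 - 58*(-48) = -24 + 2784 = 2760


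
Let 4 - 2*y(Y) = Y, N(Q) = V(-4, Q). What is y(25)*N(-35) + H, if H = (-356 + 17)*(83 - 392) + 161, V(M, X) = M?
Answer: 104954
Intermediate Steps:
N(Q) = -4
y(Y) = 2 - Y/2
H = 104912 (H = -339*(-309) + 161 = 104751 + 161 = 104912)
y(25)*N(-35) + H = (2 - ½*25)*(-4) + 104912 = (2 - 25/2)*(-4) + 104912 = -21/2*(-4) + 104912 = 42 + 104912 = 104954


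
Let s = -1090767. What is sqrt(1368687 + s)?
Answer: 12*sqrt(1930) ≈ 527.18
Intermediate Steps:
sqrt(1368687 + s) = sqrt(1368687 - 1090767) = sqrt(277920) = 12*sqrt(1930)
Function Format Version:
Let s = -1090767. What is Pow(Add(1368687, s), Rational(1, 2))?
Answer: Mul(12, Pow(1930, Rational(1, 2))) ≈ 527.18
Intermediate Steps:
Pow(Add(1368687, s), Rational(1, 2)) = Pow(Add(1368687, -1090767), Rational(1, 2)) = Pow(277920, Rational(1, 2)) = Mul(12, Pow(1930, Rational(1, 2)))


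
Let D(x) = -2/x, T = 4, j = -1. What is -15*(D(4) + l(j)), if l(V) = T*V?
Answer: 135/2 ≈ 67.500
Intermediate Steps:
l(V) = 4*V
-15*(D(4) + l(j)) = -15*(-2/4 + 4*(-1)) = -15*(-2*¼ - 4) = -15*(-½ - 4) = -15*(-9/2) = 135/2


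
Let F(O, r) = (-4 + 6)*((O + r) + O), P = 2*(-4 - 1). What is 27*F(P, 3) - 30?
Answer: -948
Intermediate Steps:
P = -10 (P = 2*(-5) = -10)
F(O, r) = 2*r + 4*O (F(O, r) = 2*(r + 2*O) = 2*r + 4*O)
27*F(P, 3) - 30 = 27*(2*3 + 4*(-10)) - 30 = 27*(6 - 40) - 30 = 27*(-34) - 30 = -918 - 30 = -948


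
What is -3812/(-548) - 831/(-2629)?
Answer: 2619284/360173 ≈ 7.2723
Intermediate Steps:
-3812/(-548) - 831/(-2629) = -3812*(-1/548) - 831*(-1/2629) = 953/137 + 831/2629 = 2619284/360173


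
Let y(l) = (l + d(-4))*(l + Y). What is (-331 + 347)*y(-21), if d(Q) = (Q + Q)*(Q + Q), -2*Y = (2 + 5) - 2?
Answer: -16168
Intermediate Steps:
Y = -5/2 (Y = -((2 + 5) - 2)/2 = -(7 - 2)/2 = -1/2*5 = -5/2 ≈ -2.5000)
d(Q) = 4*Q**2 (d(Q) = (2*Q)*(2*Q) = 4*Q**2)
y(l) = (64 + l)*(-5/2 + l) (y(l) = (l + 4*(-4)**2)*(l - 5/2) = (l + 4*16)*(-5/2 + l) = (l + 64)*(-5/2 + l) = (64 + l)*(-5/2 + l))
(-331 + 347)*y(-21) = (-331 + 347)*(-160 + (-21)**2 + (123/2)*(-21)) = 16*(-160 + 441 - 2583/2) = 16*(-2021/2) = -16168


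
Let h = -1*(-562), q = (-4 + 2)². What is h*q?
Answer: 2248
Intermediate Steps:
q = 4 (q = (-2)² = 4)
h = 562
h*q = 562*4 = 2248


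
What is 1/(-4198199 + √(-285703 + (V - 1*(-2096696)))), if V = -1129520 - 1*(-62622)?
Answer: -4198199/17624874099506 - √744095/17624874099506 ≈ -2.3825e-7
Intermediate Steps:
V = -1066898 (V = -1129520 + 62622 = -1066898)
1/(-4198199 + √(-285703 + (V - 1*(-2096696)))) = 1/(-4198199 + √(-285703 + (-1066898 - 1*(-2096696)))) = 1/(-4198199 + √(-285703 + (-1066898 + 2096696))) = 1/(-4198199 + √(-285703 + 1029798)) = 1/(-4198199 + √744095)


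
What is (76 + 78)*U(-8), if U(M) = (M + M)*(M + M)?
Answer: 39424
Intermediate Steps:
U(M) = 4*M² (U(M) = (2*M)*(2*M) = 4*M²)
(76 + 78)*U(-8) = (76 + 78)*(4*(-8)²) = 154*(4*64) = 154*256 = 39424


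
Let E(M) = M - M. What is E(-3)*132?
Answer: 0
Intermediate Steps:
E(M) = 0
E(-3)*132 = 0*132 = 0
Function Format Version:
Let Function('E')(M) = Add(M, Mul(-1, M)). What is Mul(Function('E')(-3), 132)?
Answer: 0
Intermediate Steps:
Function('E')(M) = 0
Mul(Function('E')(-3), 132) = Mul(0, 132) = 0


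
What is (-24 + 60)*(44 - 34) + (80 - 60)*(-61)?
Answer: -860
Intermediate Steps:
(-24 + 60)*(44 - 34) + (80 - 60)*(-61) = 36*10 + 20*(-61) = 360 - 1220 = -860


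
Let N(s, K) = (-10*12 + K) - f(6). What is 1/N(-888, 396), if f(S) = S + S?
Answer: 1/264 ≈ 0.0037879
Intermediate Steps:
f(S) = 2*S
N(s, K) = -132 + K (N(s, K) = (-10*12 + K) - 2*6 = (-120 + K) - 1*12 = (-120 + K) - 12 = -132 + K)
1/N(-888, 396) = 1/(-132 + 396) = 1/264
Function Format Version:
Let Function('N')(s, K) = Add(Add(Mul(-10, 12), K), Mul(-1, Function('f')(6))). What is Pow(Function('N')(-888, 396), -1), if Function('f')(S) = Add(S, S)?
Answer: Rational(1, 264) ≈ 0.0037879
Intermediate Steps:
Function('f')(S) = Mul(2, S)
Function('N')(s, K) = Add(-132, K) (Function('N')(s, K) = Add(Add(Mul(-10, 12), K), Mul(-1, Mul(2, 6))) = Add(Add(-120, K), Mul(-1, 12)) = Add(Add(-120, K), -12) = Add(-132, K))
Pow(Function('N')(-888, 396), -1) = Pow(Add(-132, 396), -1) = Pow(264, -1) = Rational(1, 264)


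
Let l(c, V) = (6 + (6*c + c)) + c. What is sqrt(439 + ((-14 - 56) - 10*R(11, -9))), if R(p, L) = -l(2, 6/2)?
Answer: sqrt(589) ≈ 24.269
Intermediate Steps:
l(c, V) = 6 + 8*c (l(c, V) = (6 + 7*c) + c = 6 + 8*c)
R(p, L) = -22 (R(p, L) = -(6 + 8*2) = -(6 + 16) = -1*22 = -22)
sqrt(439 + ((-14 - 56) - 10*R(11, -9))) = sqrt(439 + ((-14 - 56) - 10*(-22))) = sqrt(439 + (-70 + 220)) = sqrt(439 + 150) = sqrt(589)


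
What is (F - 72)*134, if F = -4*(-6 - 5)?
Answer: -3752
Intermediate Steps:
F = 44 (F = -4*(-11) = 44)
(F - 72)*134 = (44 - 72)*134 = -28*134 = -3752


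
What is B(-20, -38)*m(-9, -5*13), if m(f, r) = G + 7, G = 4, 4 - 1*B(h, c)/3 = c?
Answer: 1386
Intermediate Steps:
B(h, c) = 12 - 3*c
m(f, r) = 11 (m(f, r) = 4 + 7 = 11)
B(-20, -38)*m(-9, -5*13) = (12 - 3*(-38))*11 = (12 + 114)*11 = 126*11 = 1386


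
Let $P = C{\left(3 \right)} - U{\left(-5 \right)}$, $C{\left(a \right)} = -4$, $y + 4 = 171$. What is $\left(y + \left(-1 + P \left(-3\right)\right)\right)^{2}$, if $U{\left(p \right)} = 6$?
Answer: $38416$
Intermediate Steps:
$y = 167$ ($y = -4 + 171 = 167$)
$P = -10$ ($P = -4 - 6 = -10$)
$\left(y + \left(-1 + P \left(-3\right)\right)\right)^{2} = \left(167 - -29\right)^{2} = \left(167 + \left(-1 + 30\right)\right)^{2} = \left(167 + 29\right)^{2} = 196^{2} = 38416$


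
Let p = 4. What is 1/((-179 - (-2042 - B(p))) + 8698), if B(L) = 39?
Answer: 1/10600 ≈ 9.4340e-5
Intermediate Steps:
1/((-179 - (-2042 - B(p))) + 8698) = 1/((-179 - (-2042 - 1*39)) + 8698) = 1/((-179 - (-2042 - 39)) + 8698) = 1/((-179 - 1*(-2081)) + 8698) = 1/((-179 + 2081) + 8698) = 1/(1902 + 8698) = 1/10600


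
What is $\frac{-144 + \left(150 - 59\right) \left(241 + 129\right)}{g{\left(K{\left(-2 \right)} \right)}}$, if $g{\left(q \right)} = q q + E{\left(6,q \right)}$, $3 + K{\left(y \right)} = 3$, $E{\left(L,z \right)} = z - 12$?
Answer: $- \frac{16763}{6} \approx -2793.8$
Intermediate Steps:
$E{\left(L,z \right)} = -12 + z$ ($E{\left(L,z \right)} = z - 12 = -12 + z$)
$K{\left(y \right)} = 0$ ($K{\left(y \right)} = -3 + 3 = 0$)
$g{\left(q \right)} = -12 + q + q^{2}$ ($g{\left(q \right)} = q q + \left(-12 + q\right) = q^{2} + \left(-12 + q\right) = -12 + q + q^{2}$)
$\frac{-144 + \left(150 - 59\right) \left(241 + 129\right)}{g{\left(K{\left(-2 \right)} \right)}} = \frac{-144 + \left(150 - 59\right) \left(241 + 129\right)}{-12 + 0 + 0^{2}} = \frac{-144 + 91 \cdot 370}{-12 + 0 + 0} = \frac{-144 + 33670}{-12} = \left(- \frac{1}{12}\right) 33526 = - \frac{16763}{6}$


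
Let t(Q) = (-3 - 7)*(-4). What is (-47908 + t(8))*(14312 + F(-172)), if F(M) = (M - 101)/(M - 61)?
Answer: -159638296092/233 ≈ -6.8514e+8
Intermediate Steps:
t(Q) = 40 (t(Q) = -10*(-4) = 40)
F(M) = (-101 + M)/(-61 + M)
(-47908 + t(8))*(14312 + F(-172)) = (-47908 + 40)*(14312 + (-101 - 172)/(-61 - 172)) = -47868*(14312 - 273/(-233)) = -47868*(14312 - 1/233*(-273)) = -47868*(14312 + 273/233) = -47868*3334969/233 = -159638296092/233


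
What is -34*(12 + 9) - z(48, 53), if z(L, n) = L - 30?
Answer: -732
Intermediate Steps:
z(L, n) = -30 + L
-34*(12 + 9) - z(48, 53) = -34*(12 + 9) - (-30 + 48) = -34*21 - 1*18 = -714 - 18 = -732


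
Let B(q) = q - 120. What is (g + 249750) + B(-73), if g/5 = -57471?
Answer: -37798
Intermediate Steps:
g = -287355 (g = 5*(-57471) = -287355)
B(q) = -120 + q
(g + 249750) + B(-73) = (-287355 + 249750) + (-120 - 73) = -37605 - 193 = -37798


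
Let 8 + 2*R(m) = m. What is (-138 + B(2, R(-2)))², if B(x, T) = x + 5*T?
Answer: 25921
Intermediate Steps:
R(m) = -4 + m/2
(-138 + B(2, R(-2)))² = (-138 + (2 + 5*(-4 + (½)*(-2))))² = (-138 + (2 + 5*(-4 - 1)))² = (-138 + (2 + 5*(-5)))² = (-138 + (2 - 25))² = (-138 - 23)² = (-161)² = 25921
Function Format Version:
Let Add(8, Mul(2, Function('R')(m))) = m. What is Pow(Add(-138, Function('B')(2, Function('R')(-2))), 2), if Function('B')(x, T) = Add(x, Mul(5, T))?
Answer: 25921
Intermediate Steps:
Function('R')(m) = Add(-4, Mul(Rational(1, 2), m))
Pow(Add(-138, Function('B')(2, Function('R')(-2))), 2) = Pow(Add(-138, Add(2, Mul(5, Add(-4, Mul(Rational(1, 2), -2))))), 2) = Pow(Add(-138, Add(2, Mul(5, Add(-4, -1)))), 2) = Pow(Add(-138, Add(2, Mul(5, -5))), 2) = Pow(Add(-138, Add(2, -25)), 2) = Pow(Add(-138, -23), 2) = Pow(-161, 2) = 25921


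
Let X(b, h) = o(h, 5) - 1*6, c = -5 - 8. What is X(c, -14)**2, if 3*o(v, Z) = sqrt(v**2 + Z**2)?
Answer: (18 - sqrt(221))**2/9 ≈ 1.0913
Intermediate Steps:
c = -13
o(v, Z) = sqrt(Z**2 + v**2)/3 (o(v, Z) = sqrt(v**2 + Z**2)/3 = sqrt(Z**2 + v**2)/3)
X(b, h) = -6 + sqrt(25 + h**2)/3 (X(b, h) = sqrt(5**2 + h**2)/3 - 1*6 = sqrt(25 + h**2)/3 - 6 = -6 + sqrt(25 + h**2)/3)
X(c, -14)**2 = (-6 + sqrt(25 + (-14)**2)/3)**2 = (-6 + sqrt(25 + 196)/3)**2 = (-6 + sqrt(221)/3)**2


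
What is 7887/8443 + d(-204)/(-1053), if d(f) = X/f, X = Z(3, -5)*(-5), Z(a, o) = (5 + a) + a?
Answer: 1693757879/1813657716 ≈ 0.93389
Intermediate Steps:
Z(a, o) = 5 + 2*a
X = -55 (X = (5 + 2*3)*(-5) = (5 + 6)*(-5) = 11*(-5) = -55)
d(f) = -55/f
7887/8443 + d(-204)/(-1053) = 7887/8443 - 55/(-204)/(-1053) = 7887*(1/8443) - 55*(-1/204)*(-1/1053) = 7887/8443 + (55/204)*(-1/1053) = 7887/8443 - 55/214812 = 1693757879/1813657716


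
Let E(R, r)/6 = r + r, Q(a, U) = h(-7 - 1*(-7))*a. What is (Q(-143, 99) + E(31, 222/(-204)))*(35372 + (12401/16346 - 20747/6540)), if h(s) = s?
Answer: -69950520728323/151445690 ≈ -4.6189e+5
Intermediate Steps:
Q(a, U) = 0 (Q(a, U) = (-7 - 1*(-7))*a = (-7 + 7)*a = 0*a = 0)
E(R, r) = 12*r (E(R, r) = 6*(r + r) = 6*(2*r) = 12*r)
(Q(-143, 99) + E(31, 222/(-204)))*(35372 + (12401/16346 - 20747/6540)) = (0 + 12*(222/(-204)))*(35372 + (12401/16346 - 20747/6540)) = (0 + 12*(222*(-1/204)))*(35372 + (12401*(1/16346) - 20747*1/6540)) = (0 + 12*(-37/34))*(35372 + (12401/16346 - 20747/6540)) = (0 - 222/17)*(35372 - 129013961/53451420) = -222/17*1890554614279/53451420 = -69950520728323/151445690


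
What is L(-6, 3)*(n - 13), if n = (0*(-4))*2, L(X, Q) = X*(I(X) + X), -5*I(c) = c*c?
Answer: -5148/5 ≈ -1029.6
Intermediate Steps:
I(c) = -c²/5 (I(c) = -c*c/5 = -c²/5)
L(X, Q) = X*(X - X²/5) (L(X, Q) = X*(-X²/5 + X) = X*(X - X²/5))
n = 0 (n = 0*2 = 0)
L(-6, 3)*(n - 13) = ((⅕)*(-6)²*(5 - 1*(-6)))*(0 - 13) = ((⅕)*36*(5 + 6))*(-13) = ((⅕)*36*11)*(-13) = (396/5)*(-13) = -5148/5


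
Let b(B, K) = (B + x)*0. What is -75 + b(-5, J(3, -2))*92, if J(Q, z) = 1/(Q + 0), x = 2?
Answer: -75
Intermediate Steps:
J(Q, z) = 1/Q
b(B, K) = 0 (b(B, K) = (B + 2)*0 = (2 + B)*0 = 0)
-75 + b(-5, J(3, -2))*92 = -75 + 0*92 = -75 + 0 = -75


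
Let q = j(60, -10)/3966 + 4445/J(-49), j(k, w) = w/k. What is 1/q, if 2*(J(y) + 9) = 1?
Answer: -404532/211546457 ≈ -0.0019123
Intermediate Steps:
J(y) = -17/2 (J(y) = -9 + (½)*1 = -9 + ½ = -17/2)
q = -211546457/404532 (q = -10/60/3966 + 4445/(-17/2) = -10*1/60*(1/3966) + 4445*(-2/17) = -⅙*1/3966 - 8890/17 = -1/23796 - 8890/17 = -211546457/404532 ≈ -522.94)
1/q = 1/(-211546457/404532) = -404532/211546457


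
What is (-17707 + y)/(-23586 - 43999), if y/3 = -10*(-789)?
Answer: -5963/67585 ≈ -0.088230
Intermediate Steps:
y = 23670 (y = 3*(-10*(-789)) = 3*7890 = 23670)
(-17707 + y)/(-23586 - 43999) = (-17707 + 23670)/(-23586 - 43999) = 5963/(-67585) = 5963*(-1/67585) = -5963/67585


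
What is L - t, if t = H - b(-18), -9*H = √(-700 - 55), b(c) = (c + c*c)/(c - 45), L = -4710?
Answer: -33004/7 + I*√755/9 ≈ -4714.9 + 3.053*I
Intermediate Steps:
b(c) = (c + c²)/(-45 + c)
H = -I*√755/9 (H = -√(-700 - 55)/9 = -I*√755/9 ≈ -3.053*I)
t = 34/7 - I*√755/9 (t = -I*√755/9 - (-18)*(1 - 18)/(-45 - 18) = -I*√755/9 - (-18)*(-17)/(-63) = -I*√755/9 - (-18)*(-1)*(-17)/63 = -I*√755/9 - 1*(-34/7) = -I*√755/9 + 34/7 = 34/7 - I*√755/9 ≈ 4.8571 - 3.053*I)
L - t = -4710 - (34/7 - I*√755/9) = -4710 + (-34/7 + I*√755/9) = -33004/7 + I*√755/9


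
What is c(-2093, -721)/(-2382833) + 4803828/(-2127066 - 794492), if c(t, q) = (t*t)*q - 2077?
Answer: 4608074081372312/3480792406907 ≈ 1323.9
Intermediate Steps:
c(t, q) = -2077 + q*t² (c(t, q) = t²*q - 2077 = q*t² - 2077 = -2077 + q*t²)
c(-2093, -721)/(-2382833) + 4803828/(-2127066 - 794492) = (-2077 - 721*(-2093)²)/(-2382833) + 4803828/(-2127066 - 794492) = (-2077 - 721*4380649)*(-1/2382833) + 4803828/(-2921558) = (-2077 - 3158447929)*(-1/2382833) + 4803828*(-1/2921558) = -3158450006*(-1/2382833) - 2401914/1460779 = 3158450006/2382833 - 2401914/1460779 = 4608074081372312/3480792406907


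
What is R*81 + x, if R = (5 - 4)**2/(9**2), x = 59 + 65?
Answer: 125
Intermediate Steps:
x = 124
R = 1/81 (R = 1**2/81 = 1*(1/81) = 1/81 ≈ 0.012346)
R*81 + x = (1/81)*81 + 124 = 1 + 124 = 125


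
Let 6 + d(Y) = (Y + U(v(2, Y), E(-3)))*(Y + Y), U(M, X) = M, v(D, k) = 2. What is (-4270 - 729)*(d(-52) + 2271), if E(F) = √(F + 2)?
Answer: -37317535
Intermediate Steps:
E(F) = √(2 + F)
d(Y) = -6 + 2*Y*(2 + Y) (d(Y) = -6 + (Y + 2)*(Y + Y) = -6 + (2 + Y)*(2*Y) = -6 + 2*Y*(2 + Y))
(-4270 - 729)*(d(-52) + 2271) = (-4270 - 729)*((-6 + 2*(-52)² + 4*(-52)) + 2271) = -4999*((-6 + 2*2704 - 208) + 2271) = -4999*((-6 + 5408 - 208) + 2271) = -4999*(5194 + 2271) = -4999*7465 = -37317535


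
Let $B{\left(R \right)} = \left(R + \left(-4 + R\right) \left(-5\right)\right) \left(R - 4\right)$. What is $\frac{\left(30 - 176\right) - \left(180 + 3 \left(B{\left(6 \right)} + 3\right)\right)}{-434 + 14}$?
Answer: $\frac{311}{420} \approx 0.74048$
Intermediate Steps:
$B{\left(R \right)} = \left(-4 + R\right) \left(20 - 4 R\right)$ ($B{\left(R \right)} = \left(R - \left(-20 + 5 R\right)\right) \left(-4 + R\right) = \left(20 - 4 R\right) \left(-4 + R\right) = \left(-4 + R\right) \left(20 - 4 R\right)$)
$\frac{\left(30 - 176\right) - \left(180 + 3 \left(B{\left(6 \right)} + 3\right)\right)}{-434 + 14} = \frac{\left(30 - 176\right) - \left(180 + 3 \left(\left(-80 - 4 \cdot 6^{2} + 36 \cdot 6\right) + 3\right)\right)}{-434 + 14} = \frac{-146 - \left(180 + 3 \left(\left(-80 - 144 + 216\right) + 3\right)\right)}{-420} = \left(-146 - \left(180 + 3 \left(\left(-80 - 144 + 216\right) + 3\right)\right)\right) \left(- \frac{1}{420}\right) = \left(-146 - \left(180 + 3 \left(-8 + 3\right)\right)\right) \left(- \frac{1}{420}\right) = \left(-146 - 165\right) \left(- \frac{1}{420}\right) = \left(-311\right) \left(- \frac{1}{420}\right) = \frac{311}{420}$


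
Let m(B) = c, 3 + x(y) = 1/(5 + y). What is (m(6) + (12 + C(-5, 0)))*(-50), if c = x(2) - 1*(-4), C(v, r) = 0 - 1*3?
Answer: -3550/7 ≈ -507.14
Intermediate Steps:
C(v, r) = -3 (C(v, r) = 0 - 3 = -3)
x(y) = -3 + 1/(5 + y)
c = 8/7 (c = (-14 - 3*2)/(5 + 2) - 1*(-4) = (-14 - 6)/7 + 4 = (⅐)*(-20) + 4 = -20/7 + 4 = 8/7 ≈ 1.1429)
m(B) = 8/7
(m(6) + (12 + C(-5, 0)))*(-50) = (8/7 + (12 - 3))*(-50) = (8/7 + 9)*(-50) = (71/7)*(-50) = -3550/7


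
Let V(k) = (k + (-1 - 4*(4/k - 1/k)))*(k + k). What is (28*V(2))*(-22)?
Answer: 12320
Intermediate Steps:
V(k) = 2*k*(-1 + k - 12/k) (V(k) = (k + (-1 - 12/k))*(2*k) = (-1 + k - 12/k)*(2*k) = 2*k*(-1 + k - 12/k))
(28*V(2))*(-22) = (28*(-24 - 2*2 + 2*2²))*(-22) = (28*(-24 - 4 + 2*4))*(-22) = (28*(-24 - 4 + 8))*(-22) = (28*(-20))*(-22) = -560*(-22) = 12320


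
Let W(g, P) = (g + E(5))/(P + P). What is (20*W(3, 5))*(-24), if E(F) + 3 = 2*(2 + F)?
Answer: -672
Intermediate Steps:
E(F) = 1 + 2*F (E(F) = -3 + 2*(2 + F) = -3 + (4 + 2*F) = 1 + 2*F)
W(g, P) = (11 + g)/(2*P) (W(g, P) = (g + (1 + 2*5))/(P + P) = (g + (1 + 10))/((2*P)) = (g + 11)*(1/(2*P)) = (11 + g)*(1/(2*P)) = (11 + g)/(2*P))
(20*W(3, 5))*(-24) = (20*((½)*(11 + 3)/5))*(-24) = (20*((½)*(⅕)*14))*(-24) = (20*(7/5))*(-24) = 28*(-24) = -672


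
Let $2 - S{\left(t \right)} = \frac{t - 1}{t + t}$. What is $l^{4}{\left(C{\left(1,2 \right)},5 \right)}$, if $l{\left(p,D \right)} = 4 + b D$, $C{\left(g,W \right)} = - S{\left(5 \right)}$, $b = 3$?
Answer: $130321$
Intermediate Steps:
$S{\left(t \right)} = 2 - \frac{-1 + t}{2 t}$ ($S{\left(t \right)} = 2 - \frac{t - 1}{t + t} = 2 - \frac{-1 + t}{2 t}$)
$C{\left(g,W \right)} = - \frac{8}{5}$ ($C{\left(g,W \right)} = - \frac{1 + 3 \cdot 5}{2 \cdot 5} = - \frac{1 + 15}{2 \cdot 5} = - \frac{16}{2 \cdot 5} = \left(-1\right) \frac{8}{5} = - \frac{8}{5}$)
$l{\left(p,D \right)} = 4 + 3 D$
$l^{4}{\left(C{\left(1,2 \right)},5 \right)} = \left(4 + 3 \cdot 5\right)^{4} = \left(4 + 15\right)^{4} = 19^{4} = 130321$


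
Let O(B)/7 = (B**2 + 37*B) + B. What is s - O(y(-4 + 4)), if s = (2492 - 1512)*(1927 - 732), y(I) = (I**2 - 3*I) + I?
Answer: 1171100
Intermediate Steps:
y(I) = I**2 - 2*I
O(B) = 7*B**2 + 266*B (O(B) = 7*((B**2 + 37*B) + B) = 7*(B**2 + 38*B) = 7*B**2 + 266*B)
s = 1171100 (s = 980*1195 = 1171100)
s - O(y(-4 + 4)) = 1171100 - 7*(-4 + 4)*(-2 + (-4 + 4))*(38 + (-4 + 4)*(-2 + (-4 + 4))) = 1171100 - 7*0*(-2 + 0)*(38 + 0*(-2 + 0)) = 1171100 - 7*0*(-2)*(38 + 0*(-2)) = 1171100 - 7*0*(38 + 0) = 1171100 - 7*0*38 = 1171100 - 1*0 = 1171100 + 0 = 1171100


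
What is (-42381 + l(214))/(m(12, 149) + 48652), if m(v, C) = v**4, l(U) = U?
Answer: -42167/69388 ≈ -0.60770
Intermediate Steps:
(-42381 + l(214))/(m(12, 149) + 48652) = (-42381 + 214)/(12**4 + 48652) = -42167/(20736 + 48652) = -42167/69388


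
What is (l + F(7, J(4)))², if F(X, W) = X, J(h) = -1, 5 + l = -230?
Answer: 51984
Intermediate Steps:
l = -235 (l = -5 - 230 = -235)
(l + F(7, J(4)))² = (-235 + 7)² = (-228)² = 51984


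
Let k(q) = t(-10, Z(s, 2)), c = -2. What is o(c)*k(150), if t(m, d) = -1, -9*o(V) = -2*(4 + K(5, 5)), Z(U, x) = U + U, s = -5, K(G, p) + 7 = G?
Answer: -4/9 ≈ -0.44444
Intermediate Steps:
K(G, p) = -7 + G
Z(U, x) = 2*U
o(V) = 4/9 (o(V) = -(-2)*(4 + (-7 + 5))/9 = -(-2)*(4 - 2)/9 = -(-2)*2/9 = -1/9*(-4) = 4/9)
k(q) = -1
o(c)*k(150) = (4/9)*(-1) = -4/9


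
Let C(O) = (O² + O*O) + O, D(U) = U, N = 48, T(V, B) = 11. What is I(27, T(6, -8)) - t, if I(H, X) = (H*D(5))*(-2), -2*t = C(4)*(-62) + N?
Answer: -1362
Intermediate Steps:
C(O) = O + 2*O² (C(O) = (O² + O²) + O = 2*O² + O = O + 2*O²)
t = 1092 (t = -((4*(1 + 2*4))*(-62) + 48)/2 = -((4*(1 + 8))*(-62) + 48)/2 = -((4*9)*(-62) + 48)/2 = -(36*(-62) + 48)/2 = -(-2232 + 48)/2 = -½*(-2184) = 1092)
I(H, X) = -10*H (I(H, X) = (H*5)*(-2) = (5*H)*(-2) = -10*H)
I(27, T(6, -8)) - t = -10*27 - 1*1092 = -270 - 1092 = -1362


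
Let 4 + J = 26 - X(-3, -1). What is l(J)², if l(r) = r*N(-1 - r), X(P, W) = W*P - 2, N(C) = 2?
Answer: 1764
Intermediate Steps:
X(P, W) = -2 + P*W (X(P, W) = P*W - 2 = -2 + P*W)
J = 21 (J = -4 + (26 - (-2 - 3*(-1))) = -4 + (26 - (-2 + 3)) = -4 + (26 - 1*1) = -4 + (26 - 1) = -4 + 25 = 21)
l(r) = 2*r (l(r) = r*2 = 2*r)
l(J)² = (2*21)² = 42² = 1764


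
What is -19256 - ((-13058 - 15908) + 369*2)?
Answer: 8972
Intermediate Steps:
-19256 - ((-13058 - 15908) + 369*2) = -19256 - (-28966 + 738) = -19256 - 1*(-28228) = -19256 + 28228 = 8972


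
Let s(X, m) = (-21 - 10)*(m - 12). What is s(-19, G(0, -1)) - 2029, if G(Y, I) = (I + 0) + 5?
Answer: -1781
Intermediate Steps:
G(Y, I) = 5 + I (G(Y, I) = I + 5 = 5 + I)
s(X, m) = 372 - 31*m (s(X, m) = -31*(-12 + m) = 372 - 31*m)
s(-19, G(0, -1)) - 2029 = (372 - 31*(5 - 1)) - 2029 = (372 - 31*4) - 2029 = (372 - 124) - 2029 = 248 - 2029 = -1781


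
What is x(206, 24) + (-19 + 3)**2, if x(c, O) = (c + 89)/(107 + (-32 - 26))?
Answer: 12839/49 ≈ 262.02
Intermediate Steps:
x(c, O) = 89/49 + c/49 (x(c, O) = (89 + c)/(107 - 58) = (89 + c)/49 = (89 + c)*(1/49) = 89/49 + c/49)
x(206, 24) + (-19 + 3)**2 = (89/49 + (1/49)*206) + (-19 + 3)**2 = (89/49 + 206/49) + (-16)**2 = 295/49 + 256 = 12839/49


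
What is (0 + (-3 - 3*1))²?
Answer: 36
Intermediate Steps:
(0 + (-3 - 3*1))² = (0 + (-3 - 3))² = (0 - 6)² = (-6)² = 36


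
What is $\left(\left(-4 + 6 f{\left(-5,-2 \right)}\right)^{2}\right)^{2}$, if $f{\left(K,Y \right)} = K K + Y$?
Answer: $322417936$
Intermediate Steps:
$f{\left(K,Y \right)} = Y + K^{2}$ ($f{\left(K,Y \right)} = K^{2} + Y = Y + K^{2}$)
$\left(\left(-4 + 6 f{\left(-5,-2 \right)}\right)^{2}\right)^{2} = \left(\left(-4 + 6 \left(-2 + \left(-5\right)^{2}\right)\right)^{2}\right)^{2} = \left(\left(-4 + 6 \left(-2 + 25\right)\right)^{2}\right)^{2} = \left(\left(-4 + 6 \cdot 23\right)^{2}\right)^{2} = \left(\left(-4 + 138\right)^{2}\right)^{2} = \left(134^{2}\right)^{2} = 17956^{2} = 322417936$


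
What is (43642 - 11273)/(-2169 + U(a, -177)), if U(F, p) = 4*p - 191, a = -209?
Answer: -32369/3068 ≈ -10.551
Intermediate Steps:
U(F, p) = -191 + 4*p
(43642 - 11273)/(-2169 + U(a, -177)) = (43642 - 11273)/(-2169 + (-191 + 4*(-177))) = 32369/(-2169 + (-191 - 708)) = 32369/(-2169 - 899) = 32369/(-3068) = 32369*(-1/3068) = -32369/3068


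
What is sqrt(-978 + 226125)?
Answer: sqrt(225147) ≈ 474.50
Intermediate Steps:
sqrt(-978 + 226125) = sqrt(225147)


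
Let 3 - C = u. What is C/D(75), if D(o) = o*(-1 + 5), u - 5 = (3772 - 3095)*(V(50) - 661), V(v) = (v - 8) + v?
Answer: 385211/300 ≈ 1284.0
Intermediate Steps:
V(v) = -8 + 2*v (V(v) = (-8 + v) + v = -8 + 2*v)
u = -385208 (u = 5 + (3772 - 3095)*((-8 + 2*50) - 661) = 5 + 677*((-8 + 100) - 661) = 5 + 677*(92 - 661) = 5 + 677*(-569) = 5 - 385213 = -385208)
D(o) = 4*o (D(o) = o*4 = 4*o)
C = 385211 (C = 3 - 1*(-385208) = 3 + 385208 = 385211)
C/D(75) = 385211/((4*75)) = 385211/300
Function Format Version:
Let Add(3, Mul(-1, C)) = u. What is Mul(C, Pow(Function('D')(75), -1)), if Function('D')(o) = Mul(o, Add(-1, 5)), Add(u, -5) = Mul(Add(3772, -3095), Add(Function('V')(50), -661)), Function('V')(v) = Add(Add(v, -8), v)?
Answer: Rational(385211, 300) ≈ 1284.0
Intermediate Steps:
Function('V')(v) = Add(-8, Mul(2, v)) (Function('V')(v) = Add(Add(-8, v), v) = Add(-8, Mul(2, v)))
u = -385208 (u = Add(5, Mul(Add(3772, -3095), Add(Add(-8, Mul(2, 50)), -661))) = Add(5, Mul(677, Add(Add(-8, 100), -661))) = Add(5, Mul(677, Add(92, -661))) = Add(5, Mul(677, -569)) = Add(5, -385213) = -385208)
Function('D')(o) = Mul(4, o) (Function('D')(o) = Mul(o, 4) = Mul(4, o))
C = 385211 (C = Add(3, Mul(-1, -385208)) = Add(3, 385208) = 385211)
Mul(C, Pow(Function('D')(75), -1)) = Mul(385211, Pow(Mul(4, 75), -1)) = Mul(385211, Pow(300, -1)) = Mul(385211, Rational(1, 300)) = Rational(385211, 300)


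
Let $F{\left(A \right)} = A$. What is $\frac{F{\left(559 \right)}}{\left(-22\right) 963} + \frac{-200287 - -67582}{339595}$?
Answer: $- \frac{600264347}{1438931934} \approx -0.41716$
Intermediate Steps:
$\frac{F{\left(559 \right)}}{\left(-22\right) 963} + \frac{-200287 - -67582}{339595} = \frac{559}{\left(-22\right) 963} + \frac{-200287 - -67582}{339595} = \frac{559}{-21186} + \left(-200287 + 67582\right) \frac{1}{339595} = 559 \left(- \frac{1}{21186}\right) - \frac{26541}{67919} = - \frac{559}{21186} - \frac{26541}{67919} = - \frac{600264347}{1438931934}$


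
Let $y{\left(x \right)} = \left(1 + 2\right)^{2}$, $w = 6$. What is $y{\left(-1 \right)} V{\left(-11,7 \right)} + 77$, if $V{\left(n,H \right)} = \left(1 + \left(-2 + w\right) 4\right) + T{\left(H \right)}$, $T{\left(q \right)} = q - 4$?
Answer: $257$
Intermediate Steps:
$T{\left(q \right)} = -4 + q$
$y{\left(x \right)} = 9$ ($y{\left(x \right)} = 3^{2} = 9$)
$V{\left(n,H \right)} = 13 + H$ ($V{\left(n,H \right)} = \left(1 + \left(-2 + 6\right) 4\right) + \left(-4 + H\right) = \left(1 + 4 \cdot 4\right) + \left(-4 + H\right) = \left(1 + 16\right) + \left(-4 + H\right) = 17 + \left(-4 + H\right) = 13 + H$)
$y{\left(-1 \right)} V{\left(-11,7 \right)} + 77 = 9 \left(13 + 7\right) + 77 = 9 \cdot 20 + 77 = 180 + 77 = 257$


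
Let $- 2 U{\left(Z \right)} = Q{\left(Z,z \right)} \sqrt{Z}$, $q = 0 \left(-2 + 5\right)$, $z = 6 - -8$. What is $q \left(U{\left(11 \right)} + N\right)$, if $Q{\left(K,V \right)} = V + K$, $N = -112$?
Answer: $0$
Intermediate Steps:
$z = 14$ ($z = 6 + 8 = 14$)
$q = 0$ ($q = 0 \cdot 3 = 0$)
$Q{\left(K,V \right)} = K + V$
$U{\left(Z \right)} = - \frac{\sqrt{Z} \left(14 + Z\right)}{2}$ ($U{\left(Z \right)} = - \frac{\left(Z + 14\right) \sqrt{Z}}{2} = - \frac{\left(14 + Z\right) \sqrt{Z}}{2} = - \frac{\sqrt{Z} \left(14 + Z\right)}{2}$)
$q \left(U{\left(11 \right)} + N\right) = 0 \left(\frac{\sqrt{11} \left(-14 - 11\right)}{2} - 112\right) = 0 \left(\frac{1}{2} \sqrt{11} \left(-25\right) - 112\right) = 0 \left(- \frac{25 \sqrt{11}}{2} - 112\right) = 0 \left(-112 - \frac{25 \sqrt{11}}{2}\right) = 0$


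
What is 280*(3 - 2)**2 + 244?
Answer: 524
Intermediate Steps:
280*(3 - 2)**2 + 244 = 280*1**2 + 244 = 280*1 + 244 = 280 + 244 = 524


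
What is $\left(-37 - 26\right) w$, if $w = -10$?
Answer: $630$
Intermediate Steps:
$\left(-37 - 26\right) w = \left(-37 - 26\right) \left(-10\right) = \left(-63\right) \left(-10\right) = 630$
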